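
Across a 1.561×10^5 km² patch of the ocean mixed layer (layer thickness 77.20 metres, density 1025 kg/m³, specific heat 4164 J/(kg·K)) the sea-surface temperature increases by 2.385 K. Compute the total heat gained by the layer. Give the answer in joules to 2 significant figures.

1.2×10^20 J

Areal heat capacity C = ρ c_p D = 1025 × 4164 × 77.20 = 3.29×10^8 J/(m²·K).
Heat per unit area: q = C ΔT = 3.29×10^8 × 2.385 = 7.86×10^8 J/m².
Total heat: Q = q × A = 7.86×10^8 × (1.561×10^5 × 10⁶ m²) = 1.23×10^20 J.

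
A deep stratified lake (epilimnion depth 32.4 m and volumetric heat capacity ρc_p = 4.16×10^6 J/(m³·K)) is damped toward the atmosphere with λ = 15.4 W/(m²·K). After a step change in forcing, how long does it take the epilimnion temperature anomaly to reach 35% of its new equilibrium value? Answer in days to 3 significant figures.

43.6 days

Areal heat capacity C = ρc_p × D = 4.16×10^6 × 32.4 = 1.35×10^8 J/(m^2 K).
τ = C / λ = 1.35×10^8 / 15.4 = 8.75×10^6 s.
Fraction reached: 1 − e^(−t/τ) = 0.35 ⇒ t = −τ ln(1 − 0.35) = τ × 0.431.
t = 3.77×10^6 s = 43.6 days.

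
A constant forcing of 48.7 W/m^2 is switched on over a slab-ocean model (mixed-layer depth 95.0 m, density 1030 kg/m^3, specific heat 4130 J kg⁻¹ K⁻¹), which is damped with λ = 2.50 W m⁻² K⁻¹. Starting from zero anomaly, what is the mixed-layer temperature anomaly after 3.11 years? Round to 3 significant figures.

Areal heat capacity C = ρ c_p D = 1030 × 4130 × 95.0 = 4.04×10^8 J m⁻² K⁻¹.
τ = C / λ = 4.04×10^8 / 2.50 = 1.62×10^8 s.
Equilibrium anomaly ΔT_eq = F / λ = 48.7 / 2.50 = 19.5 K.
t = 3.11 years = 9.81×10^7 s, so t/τ = 0.607.
ΔT(t) = ΔT_eq (1 − e^(−t/τ)) = 19.5 × (1 − e^−0.607) = 8.87 K.

8.87 K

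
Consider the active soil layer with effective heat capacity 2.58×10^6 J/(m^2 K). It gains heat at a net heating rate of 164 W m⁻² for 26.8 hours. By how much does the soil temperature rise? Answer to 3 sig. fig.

6.13 K

Areal heat capacity C = 2.58×10^6 J/(m^2 K) (given).
Net heat input Q = F Δt = 164 × (26.8 hours × 3600 s/hour) = 1.58×10^7 J/m².
ΔT = Q / C = 1.58×10^7 / 2.58×10^6 = 6.13 K.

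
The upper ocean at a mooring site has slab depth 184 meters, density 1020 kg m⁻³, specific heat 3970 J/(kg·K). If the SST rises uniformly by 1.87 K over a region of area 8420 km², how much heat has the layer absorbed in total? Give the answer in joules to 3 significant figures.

Areal heat capacity C = ρ c_p D = 1020 × 3970 × 184 = 7.45×10^8 J/(m²·K).
Heat per unit area: q = C ΔT = 7.45×10^8 × 1.87 = 1.39×10^9 J/m².
Total heat: Q = q × A = 1.39×10^9 × (8420 × 10⁶ m²) = 1.17×10^19 J.

1.17×10^19 J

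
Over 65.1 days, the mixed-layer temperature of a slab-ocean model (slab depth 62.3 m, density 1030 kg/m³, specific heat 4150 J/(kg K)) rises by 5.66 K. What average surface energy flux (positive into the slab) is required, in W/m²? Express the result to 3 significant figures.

Areal heat capacity C = ρ c_p D = 1030 × 4150 × 62.3 = 2.66×10^8 J/(m^2 K).
Required heat per unit area: Q = C ΔT = 2.66×10^8 × 5.66 = 1.51×10^9 J/m².
Flux F = Q / Δt = 1.51×10^9 / 5.62×10^6 s = 268 W/m².

268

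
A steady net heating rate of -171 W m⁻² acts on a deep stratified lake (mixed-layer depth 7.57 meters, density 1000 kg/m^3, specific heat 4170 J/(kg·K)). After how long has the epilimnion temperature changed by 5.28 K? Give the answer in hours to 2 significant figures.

Areal heat capacity C = ρ c_p D = 1000 × 4170 × 7.57 = 3.16×10^7 J m⁻² K⁻¹.
Time required: Δt = C ΔT / F = 3.16×10^7 × -5.28 / -171 = 9.75×10^5 s.
In hours: 9.75×10^5 s / (3600 s/hour) = 271 hours.

270 hours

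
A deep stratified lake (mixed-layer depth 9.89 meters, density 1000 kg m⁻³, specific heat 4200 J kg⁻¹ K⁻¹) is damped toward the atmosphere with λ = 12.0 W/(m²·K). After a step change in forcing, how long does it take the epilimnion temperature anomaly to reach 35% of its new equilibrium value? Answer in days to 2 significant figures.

17 days

Areal heat capacity C = ρ c_p D = 1000 × 4200 × 9.89 = 4.15×10^7 J/(m^2 K).
τ = C / λ = 4.15×10^7 / 12.0 = 3.46×10^6 s.
Fraction reached: 1 − e^(−t/τ) = 0.35 ⇒ t = −τ ln(1 − 0.35) = τ × 0.431.
t = 1.49×10^6 s = 17.3 days.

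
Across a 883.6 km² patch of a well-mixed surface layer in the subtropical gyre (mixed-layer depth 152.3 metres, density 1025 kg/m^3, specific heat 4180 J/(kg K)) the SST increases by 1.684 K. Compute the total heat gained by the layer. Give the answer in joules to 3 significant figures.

9.71×10^17 J

Areal heat capacity C = ρ c_p D = 1025 × 4180 × 152.3 = 6.53×10^8 J/(m²·K).
Heat per unit area: q = C ΔT = 6.53×10^8 × 1.684 = 1.10×10^9 J/m².
Total heat: Q = q × A = 1.10×10^9 × (883.6 × 10⁶ m²) = 9.71×10^17 J.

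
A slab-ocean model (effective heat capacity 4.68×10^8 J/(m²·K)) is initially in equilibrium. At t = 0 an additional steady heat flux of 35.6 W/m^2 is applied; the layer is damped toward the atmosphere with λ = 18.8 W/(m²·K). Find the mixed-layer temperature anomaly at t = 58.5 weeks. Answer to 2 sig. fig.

Areal heat capacity C = 4.68×10^8 J/(m²·K) (given).
τ = C / λ = 4.68×10^8 / 18.8 = 2.49×10^7 s.
Equilibrium anomaly ΔT_eq = F / λ = 35.6 / 18.8 = 1.89 K.
t = 58.5 weeks = 3.54×10^7 s, so t/τ = 1.42.
ΔT(t) = ΔT_eq (1 − e^(−t/τ)) = 1.89 × (1 − e^−1.42) = 1.44 K.

1.4 K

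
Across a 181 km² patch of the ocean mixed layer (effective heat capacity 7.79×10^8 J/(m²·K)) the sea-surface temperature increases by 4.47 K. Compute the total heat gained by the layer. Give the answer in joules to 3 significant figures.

Areal heat capacity C = 7.79×10^8 J/(m²·K) (given).
Heat per unit area: q = C ΔT = 7.79×10^8 × 4.47 = 3.48×10^9 J/m².
Total heat: Q = q × A = 3.48×10^9 × (181 × 10⁶ m²) = 6.30×10^17 J.

6.30×10^17 J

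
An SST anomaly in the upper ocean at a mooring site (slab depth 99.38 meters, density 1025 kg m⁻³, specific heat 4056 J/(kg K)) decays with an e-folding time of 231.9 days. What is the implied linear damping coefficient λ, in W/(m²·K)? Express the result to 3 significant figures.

20.6

Areal heat capacity C = ρ c_p D = 1025 × 4056 × 99.38 = 4.13×10^8 J/(m^2 K).
τ = 231.9 days = 2.00×10^7 s.
λ = C / τ = 4.13×10^8 / 2.00×10^7 = 20.6 W/(m²·K).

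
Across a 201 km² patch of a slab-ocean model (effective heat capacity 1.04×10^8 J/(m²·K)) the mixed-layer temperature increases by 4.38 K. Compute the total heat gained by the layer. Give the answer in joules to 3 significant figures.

9.16×10^16 J

Areal heat capacity C = 1.04×10^8 J/(m²·K) (given).
Heat per unit area: q = C ΔT = 1.04×10^8 × 4.38 = 4.56×10^8 J/m².
Total heat: Q = q × A = 4.56×10^8 × (201 × 10⁶ m²) = 9.16×10^16 J.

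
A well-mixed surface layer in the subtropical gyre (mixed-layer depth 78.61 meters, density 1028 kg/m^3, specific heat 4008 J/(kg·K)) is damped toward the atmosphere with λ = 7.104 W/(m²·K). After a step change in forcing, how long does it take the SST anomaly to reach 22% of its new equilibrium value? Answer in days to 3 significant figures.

131 days

Areal heat capacity C = ρ c_p D = 1028 × 4008 × 78.61 = 3.24×10^8 J/(m²·K).
τ = C / λ = 3.24×10^8 / 7.104 = 4.56×10^7 s.
Fraction reached: 1 − e^(−t/τ) = 0.22 ⇒ t = −τ ln(1 − 0.22) = τ × 0.248.
t = 1.13×10^7 s = 131 days.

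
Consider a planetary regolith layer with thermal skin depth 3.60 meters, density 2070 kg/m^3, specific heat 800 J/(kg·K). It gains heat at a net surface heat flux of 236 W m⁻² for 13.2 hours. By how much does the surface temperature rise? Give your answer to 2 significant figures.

1.9 K

Areal heat capacity C = ρ c_p D = 2070 × 800 × 3.60 = 5.96×10^6 J/(m²·K).
Net heat input Q = F Δt = 236 × (13.2 hours × 3600 s/hour) = 1.12×10^7 J/m².
ΔT = Q / C = 1.12×10^7 / 5.96×10^6 = 1.88 K.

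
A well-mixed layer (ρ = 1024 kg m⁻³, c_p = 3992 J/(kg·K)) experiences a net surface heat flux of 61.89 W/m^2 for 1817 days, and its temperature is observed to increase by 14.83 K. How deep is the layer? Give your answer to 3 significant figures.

Heat input Q = F Δt = 61.89 × 1.57×10^8 s = 9.72×10^9 J/m².
Required areal heat capacity C = Q / ΔT = 6.55×10^8 J/(m²·K).
Depth D = C / (ρ c_p) = 6.55×10^8 / (1024 × 3992) = 160 m.

160 m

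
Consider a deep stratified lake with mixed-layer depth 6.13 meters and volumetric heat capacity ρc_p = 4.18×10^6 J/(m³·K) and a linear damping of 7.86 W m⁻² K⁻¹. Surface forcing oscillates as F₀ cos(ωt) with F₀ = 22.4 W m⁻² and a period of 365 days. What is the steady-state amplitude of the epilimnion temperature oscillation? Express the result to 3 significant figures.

Areal heat capacity C = ρc_p × D = 4.18×10^6 × 6.13 = 2.56×10^7 J/(m²·K).
Angular frequency ω = 2π / T = 2π / 3.15×10^7 s = 1.99×10^-7 s⁻¹.
√((Cω)² + λ²) = √((5.11)² + 7.86²) = 9.37 W/(m²·K).
Amplitude A = F₀ / √((Cω)²+λ²) = 22.4 / 9.37 = 2.39 K.

2.39 K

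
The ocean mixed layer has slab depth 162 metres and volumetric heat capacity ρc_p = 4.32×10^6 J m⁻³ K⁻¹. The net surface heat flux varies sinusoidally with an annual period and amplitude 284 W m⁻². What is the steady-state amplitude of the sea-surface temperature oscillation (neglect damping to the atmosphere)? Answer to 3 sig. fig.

Areal heat capacity C = ρc_p × D = 4.32×10^6 × 162 = 7.00×10^8 J/(m^2 K).
Angular frequency ω = 2π / T = 2π / 3.15×10^7 s = 1.99×10^-7 s⁻¹.
Cω = 7.00×10^8 × 1.99×10^-7 = 139 W/(m²·K).
Amplitude A = F₀ / (Cω) = 284 / 139 = 2.04 K.

2.04 K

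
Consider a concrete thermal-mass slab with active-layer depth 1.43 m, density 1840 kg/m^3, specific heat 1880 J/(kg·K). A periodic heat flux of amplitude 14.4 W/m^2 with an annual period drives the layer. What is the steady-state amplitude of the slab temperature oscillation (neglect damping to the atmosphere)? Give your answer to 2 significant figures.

15 K

Areal heat capacity C = ρ c_p D = 1840 × 1880 × 1.43 = 4.95×10^6 J/(m^2 K).
Angular frequency ω = 2π / T = 2π / 3.15×10^7 s = 1.99×10^-7 s⁻¹.
Cω = 4.95×10^6 × 1.99×10^-7 = 0.986 W/(m²·K).
Amplitude A = F₀ / (Cω) = 14.4 / 0.986 = 14.6 K.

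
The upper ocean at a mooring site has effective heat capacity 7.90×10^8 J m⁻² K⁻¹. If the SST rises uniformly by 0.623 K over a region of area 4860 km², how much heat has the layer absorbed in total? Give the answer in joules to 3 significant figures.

2.39×10^18 J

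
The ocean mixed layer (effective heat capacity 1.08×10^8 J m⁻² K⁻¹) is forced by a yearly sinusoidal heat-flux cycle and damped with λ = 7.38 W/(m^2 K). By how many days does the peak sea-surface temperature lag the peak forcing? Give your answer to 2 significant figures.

Areal heat capacity C = 1.08×10^8 J m⁻² K⁻¹ (given).
ω = 2π / 3.15×10^7 s = 1.99×10^-7 s⁻¹.
Phase lag φ = arctan(Cω/λ) = arctan(21.5/7.38) = 1.24 rad.
Time lag = φ / ω = 1.24 / 1.99×10^-7 = 6.23×10^6 s = 72.1 days.

72 days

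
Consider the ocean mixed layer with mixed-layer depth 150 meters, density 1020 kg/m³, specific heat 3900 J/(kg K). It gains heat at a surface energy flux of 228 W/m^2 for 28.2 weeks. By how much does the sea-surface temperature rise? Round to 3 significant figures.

6.52 K

Areal heat capacity C = ρ c_p D = 1020 × 3900 × 150 = 5.97×10^8 J m⁻² K⁻¹.
Net heat input Q = F Δt = 228 × (28.2 weeks × 6.048×10^5 s/week) = 3.89×10^9 J/m².
ΔT = Q / C = 3.89×10^9 / 5.97×10^8 = 6.52 K.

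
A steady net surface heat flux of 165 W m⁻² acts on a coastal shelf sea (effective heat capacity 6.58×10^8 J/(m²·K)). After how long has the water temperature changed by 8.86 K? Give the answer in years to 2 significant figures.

1.1 years

Areal heat capacity C = 6.58×10^8 J/(m²·K) (given).
Time required: Δt = C ΔT / F = 6.58×10^8 × 8.86 / 165 = 3.53×10^7 s.
In years: 3.53×10^7 s / (3.156×10^7 s/year) = 1.12 years.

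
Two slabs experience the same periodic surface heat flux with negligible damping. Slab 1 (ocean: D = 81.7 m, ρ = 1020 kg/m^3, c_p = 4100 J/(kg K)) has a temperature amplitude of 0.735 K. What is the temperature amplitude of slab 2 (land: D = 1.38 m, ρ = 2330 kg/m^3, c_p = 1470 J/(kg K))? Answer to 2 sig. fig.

53 K

C_ocean = 3.42×10^8 J/(m²·K); C_land = 4.73×10^6 J/(m²·K).
A ∝ 1/C ⇒ A_land = A_ocean × C_ocean/C_land = 0.735 × 72.3 = 53.1 K.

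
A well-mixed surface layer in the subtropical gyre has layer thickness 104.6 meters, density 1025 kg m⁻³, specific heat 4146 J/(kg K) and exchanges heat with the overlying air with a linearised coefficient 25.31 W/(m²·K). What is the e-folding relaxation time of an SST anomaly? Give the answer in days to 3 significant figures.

203 days

Areal heat capacity C = ρ c_p D = 1025 × 4146 × 104.6 = 4.45×10^8 J m⁻² K⁻¹.
Relaxation time τ = C / λ = 4.45×10^8 / 25.31 = 1.76×10^7 s.
In days: 1.76×10^7 s / (86400 s/day) = 203 days.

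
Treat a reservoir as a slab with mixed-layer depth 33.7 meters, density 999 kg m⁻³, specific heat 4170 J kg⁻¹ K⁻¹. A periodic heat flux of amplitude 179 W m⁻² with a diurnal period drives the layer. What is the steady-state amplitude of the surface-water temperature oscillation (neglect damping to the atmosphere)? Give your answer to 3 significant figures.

0.0175 K

Areal heat capacity C = ρ c_p D = 999 × 4170 × 33.7 = 1.40×10^8 J/(m²·K).
Angular frequency ω = 2π / T = 2π / 86400 s = 7.27×10^-5 s⁻¹.
Cω = 1.40×10^8 × 7.27×10^-5 = 10200 W/(m²·K).
Amplitude A = F₀ / (Cω) = 179 / 10200 = 0.0175 K.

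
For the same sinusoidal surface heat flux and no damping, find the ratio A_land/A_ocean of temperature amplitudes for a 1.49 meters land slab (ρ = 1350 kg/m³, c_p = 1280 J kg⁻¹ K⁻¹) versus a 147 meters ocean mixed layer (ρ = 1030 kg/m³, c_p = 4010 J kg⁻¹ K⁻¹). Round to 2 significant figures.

C_ocean = 1030 × 4010 × 147 = 6.07×10^8 J/(m²·K).
C_land = 1350 × 1280 × 1.49 = 2.57×10^6 J/(m²·K).
Undamped amplitude ∝ 1/C, so A_land/A_ocean = C_ocean/C_land = 236.

240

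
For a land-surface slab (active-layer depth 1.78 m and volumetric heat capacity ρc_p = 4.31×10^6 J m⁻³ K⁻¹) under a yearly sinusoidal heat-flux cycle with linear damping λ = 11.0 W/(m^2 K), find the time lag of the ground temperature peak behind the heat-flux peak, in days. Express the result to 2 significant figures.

Areal heat capacity C = ρc_p × D = 4.31×10^6 × 1.78 = 7.67×10^6 J/(m^2 K).
ω = 2π / 3.15×10^7 s = 1.99×10^-7 s⁻¹.
Phase lag φ = arctan(Cω/λ) = arctan(1.53/11.0) = 0.138 rad.
Time lag = φ / ω = 0.138 / 1.99×10^-7 = 6.93×10^5 s = 8.02 days.

8.0 days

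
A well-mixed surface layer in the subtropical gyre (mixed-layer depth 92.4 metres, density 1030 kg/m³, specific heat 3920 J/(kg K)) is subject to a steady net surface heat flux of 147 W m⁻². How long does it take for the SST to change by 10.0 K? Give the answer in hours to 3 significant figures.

7050 hours

Areal heat capacity C = ρ c_p D = 1030 × 3920 × 92.4 = 3.73×10^8 J/(m^2 K).
Time required: Δt = C ΔT / F = 3.73×10^8 × 10.0 / 147 = 2.54×10^7 s.
In hours: 2.54×10^7 s / (3600 s/hour) = 7050 hours.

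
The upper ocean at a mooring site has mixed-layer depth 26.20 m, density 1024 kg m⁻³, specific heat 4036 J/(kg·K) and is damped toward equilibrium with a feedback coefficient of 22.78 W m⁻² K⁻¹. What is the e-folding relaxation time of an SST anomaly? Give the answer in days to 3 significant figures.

Areal heat capacity C = ρ c_p D = 1024 × 4036 × 26.20 = 1.08×10^8 J m⁻² K⁻¹.
Relaxation time τ = C / λ = 1.08×10^8 / 22.78 = 4.75×10^6 s.
In days: 4.75×10^6 s / (86400 s/day) = 55.0 days.

55.0 days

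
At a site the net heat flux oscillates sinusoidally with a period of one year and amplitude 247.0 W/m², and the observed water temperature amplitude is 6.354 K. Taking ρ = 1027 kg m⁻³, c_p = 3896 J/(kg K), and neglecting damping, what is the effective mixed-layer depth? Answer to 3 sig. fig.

ω = 2π / 3.15×10^7 s = 1.99×10^-7 s⁻¹.
Required C = F₀ / (A ω) = 247.0 / (6.354 × 1.99×10^-7) = 1.95×10^8 J/(m²·K).
D = C / (ρ c_p) = 1.95×10^8 / (1027 × 3896) = 48.8 m.

48.8 m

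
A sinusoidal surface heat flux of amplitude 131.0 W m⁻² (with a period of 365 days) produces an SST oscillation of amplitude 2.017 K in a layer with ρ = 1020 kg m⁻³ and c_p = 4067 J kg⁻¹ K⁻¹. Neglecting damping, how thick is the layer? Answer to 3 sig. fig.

ω = 2π / 3.15×10^7 s = 1.99×10^-7 s⁻¹.
Required C = F₀ / (A ω) = 131.0 / (2.017 × 1.99×10^-7) = 3.26×10^8 J/(m²·K).
D = C / (ρ c_p) = 3.26×10^8 / (1020 × 4067) = 78.6 m.

78.6 m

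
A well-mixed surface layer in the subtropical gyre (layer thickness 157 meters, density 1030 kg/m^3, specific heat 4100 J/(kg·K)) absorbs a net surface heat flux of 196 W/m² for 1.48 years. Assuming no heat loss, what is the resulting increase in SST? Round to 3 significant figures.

13.8 K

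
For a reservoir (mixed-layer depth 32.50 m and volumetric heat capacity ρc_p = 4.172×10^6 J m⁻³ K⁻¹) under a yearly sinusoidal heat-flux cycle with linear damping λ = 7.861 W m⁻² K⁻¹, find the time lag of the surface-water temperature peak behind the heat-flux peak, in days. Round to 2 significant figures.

75 days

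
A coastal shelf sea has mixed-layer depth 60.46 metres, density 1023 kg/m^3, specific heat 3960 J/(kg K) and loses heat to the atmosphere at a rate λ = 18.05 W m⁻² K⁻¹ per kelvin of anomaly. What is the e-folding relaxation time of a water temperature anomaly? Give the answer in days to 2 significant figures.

160 days

Areal heat capacity C = ρ c_p D = 1023 × 3960 × 60.46 = 2.45×10^8 J/(m^2 K).
Relaxation time τ = C / λ = 2.45×10^8 / 18.05 = 1.36×10^7 s.
In days: 1.36×10^7 s / (86400 s/day) = 157 days.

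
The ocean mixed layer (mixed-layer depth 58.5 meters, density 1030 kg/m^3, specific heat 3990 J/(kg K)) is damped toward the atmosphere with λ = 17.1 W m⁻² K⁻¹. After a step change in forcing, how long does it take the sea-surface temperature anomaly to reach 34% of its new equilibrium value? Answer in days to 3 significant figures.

Areal heat capacity C = ρ c_p D = 1030 × 3990 × 58.5 = 2.40×10^8 J/(m²·K).
τ = C / λ = 2.40×10^8 / 17.1 = 1.41×10^7 s.
Fraction reached: 1 − e^(−t/τ) = 0.34 ⇒ t = −τ ln(1 − 0.34) = τ × 0.416.
t = 5.84×10^6 s = 67.6 days.

67.6 days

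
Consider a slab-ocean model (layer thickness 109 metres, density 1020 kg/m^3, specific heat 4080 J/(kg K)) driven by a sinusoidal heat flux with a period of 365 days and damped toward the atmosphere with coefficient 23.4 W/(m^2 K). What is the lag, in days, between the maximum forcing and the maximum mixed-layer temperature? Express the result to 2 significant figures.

77 days

Areal heat capacity C = ρ c_p D = 1020 × 4080 × 109 = 4.54×10^8 J m⁻² K⁻¹.
ω = 2π / 3.15×10^7 s = 1.99×10^-7 s⁻¹.
Phase lag φ = arctan(Cω/λ) = arctan(90.4/23.4) = 1.32 rad.
Time lag = φ / ω = 1.32 / 1.99×10^-7 = 6.61×10^6 s = 76.5 days.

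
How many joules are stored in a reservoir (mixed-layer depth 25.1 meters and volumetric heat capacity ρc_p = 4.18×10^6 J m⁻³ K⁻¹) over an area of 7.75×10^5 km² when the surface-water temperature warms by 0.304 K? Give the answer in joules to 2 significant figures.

2.5×10^19 J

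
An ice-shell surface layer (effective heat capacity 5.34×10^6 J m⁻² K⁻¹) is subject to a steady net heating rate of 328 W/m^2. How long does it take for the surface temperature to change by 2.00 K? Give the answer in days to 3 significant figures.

0.377 days

Areal heat capacity C = 5.34×10^6 J m⁻² K⁻¹ (given).
Time required: Δt = C ΔT / F = 5.34×10^6 × 2.00 / 328 = 32600 s.
In days: 32600 s / (86400 s/day) = 0.377 days.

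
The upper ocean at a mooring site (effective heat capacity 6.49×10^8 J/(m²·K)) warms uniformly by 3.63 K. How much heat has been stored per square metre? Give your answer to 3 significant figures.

Areal heat capacity C = 6.49×10^8 J/(m²·K) (given).
ΔQ = C ΔT = 6.49×10^8 × 3.63 = 2.36×10^9 J/m².

2.36×10^9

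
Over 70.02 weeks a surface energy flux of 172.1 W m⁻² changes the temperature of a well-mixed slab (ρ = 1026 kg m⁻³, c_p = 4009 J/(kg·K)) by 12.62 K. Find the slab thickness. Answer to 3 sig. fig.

140 m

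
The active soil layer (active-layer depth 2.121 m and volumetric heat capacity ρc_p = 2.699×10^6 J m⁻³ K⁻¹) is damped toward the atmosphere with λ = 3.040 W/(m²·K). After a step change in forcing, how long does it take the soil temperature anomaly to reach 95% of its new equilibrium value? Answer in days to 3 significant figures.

65.3 days

Areal heat capacity C = ρc_p × D = 2.699×10^6 × 2.121 = 5.72×10^6 J m⁻² K⁻¹.
τ = C / λ = 5.72×10^6 / 3.040 = 1.88×10^6 s.
Fraction reached: 1 − e^(−t/τ) = 0.95 ⇒ t = −τ ln(1 − 0.95) = τ × 3.00.
t = 5.64×10^6 s = 65.3 days.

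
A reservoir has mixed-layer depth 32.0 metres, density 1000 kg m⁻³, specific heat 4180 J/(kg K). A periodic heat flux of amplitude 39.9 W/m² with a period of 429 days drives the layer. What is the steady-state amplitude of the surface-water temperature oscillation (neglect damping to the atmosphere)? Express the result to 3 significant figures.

1.76 K

Areal heat capacity C = ρ c_p D = 1000 × 4180 × 32.0 = 1.34×10^8 J m⁻² K⁻¹.
Angular frequency ω = 2π / T = 2π / 3.71×10^7 s = 1.70×10^-7 s⁻¹.
Cω = 1.34×10^8 × 1.70×10^-7 = 22.7 W/(m²·K).
Amplitude A = F₀ / (Cω) = 39.9 / 22.7 = 1.76 K.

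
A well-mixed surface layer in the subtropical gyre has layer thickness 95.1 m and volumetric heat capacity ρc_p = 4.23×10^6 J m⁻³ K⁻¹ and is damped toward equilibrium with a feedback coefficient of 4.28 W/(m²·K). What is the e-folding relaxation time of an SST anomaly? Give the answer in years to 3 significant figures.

Areal heat capacity C = ρc_p × D = 4.23×10^6 × 95.1 = 4.02×10^8 J/(m^2 K).
Relaxation time τ = C / λ = 4.02×10^8 / 4.28 = 9.40×10^7 s.
In years: 9.40×10^7 s / (3.156×10^7 s/year) = 2.98 years.

2.98 years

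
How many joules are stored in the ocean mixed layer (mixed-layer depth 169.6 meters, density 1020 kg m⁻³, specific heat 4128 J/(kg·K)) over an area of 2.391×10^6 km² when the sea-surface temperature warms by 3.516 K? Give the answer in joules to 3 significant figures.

6.00×10^21 J

Areal heat capacity C = ρ c_p D = 1020 × 4128 × 169.6 = 7.14×10^8 J m⁻² K⁻¹.
Heat per unit area: q = C ΔT = 7.14×10^8 × 3.516 = 2.51×10^9 J/m².
Total heat: Q = q × A = 2.51×10^9 × (2.391×10^6 × 10⁶ m²) = 6.00×10^21 J.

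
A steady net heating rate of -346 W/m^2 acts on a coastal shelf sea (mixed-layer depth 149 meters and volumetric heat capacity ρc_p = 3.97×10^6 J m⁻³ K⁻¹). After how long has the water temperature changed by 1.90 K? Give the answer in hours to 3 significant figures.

Areal heat capacity C = ρc_p × D = 3.97×10^6 × 149 = 5.92×10^8 J m⁻² K⁻¹.
Time required: Δt = C ΔT / F = 5.92×10^8 × -1.90 / -346 = 3.25×10^6 s.
In hours: 3.25×10^6 s / (3600 s/hour) = 902 hours.

902 hours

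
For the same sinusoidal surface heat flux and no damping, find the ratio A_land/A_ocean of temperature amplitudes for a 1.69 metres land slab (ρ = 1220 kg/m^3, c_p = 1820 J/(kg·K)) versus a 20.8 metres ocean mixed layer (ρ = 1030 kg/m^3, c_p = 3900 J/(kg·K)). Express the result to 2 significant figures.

C_ocean = 1030 × 3900 × 20.8 = 8.36×10^7 J/(m²·K).
C_land = 1220 × 1820 × 1.69 = 3.75×10^6 J/(m²·K).
Undamped amplitude ∝ 1/C, so A_land/A_ocean = C_ocean/C_land = 22.3.

22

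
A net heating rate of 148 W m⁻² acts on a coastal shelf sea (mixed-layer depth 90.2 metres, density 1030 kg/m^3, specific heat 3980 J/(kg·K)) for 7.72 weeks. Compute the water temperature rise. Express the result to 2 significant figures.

1.9 K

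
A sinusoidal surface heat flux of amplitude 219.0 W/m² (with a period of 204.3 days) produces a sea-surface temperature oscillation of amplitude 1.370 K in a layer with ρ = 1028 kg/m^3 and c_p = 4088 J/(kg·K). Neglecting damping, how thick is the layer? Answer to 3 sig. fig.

ω = 2π / 1.77×10^7 s = 3.56×10^-7 s⁻¹.
Required C = F₀ / (A ω) = 219.0 / (1.370 × 3.56×10^-7) = 4.49×10^8 J/(m²·K).
D = C / (ρ c_p) = 4.49×10^8 / (1028 × 4088) = 107 m.

107 m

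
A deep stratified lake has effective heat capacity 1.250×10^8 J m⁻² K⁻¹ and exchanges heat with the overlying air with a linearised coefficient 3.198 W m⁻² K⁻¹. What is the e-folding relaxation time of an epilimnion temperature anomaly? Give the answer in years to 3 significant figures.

1.24 years

Areal heat capacity C = 1.250×10^8 J m⁻² K⁻¹ (given).
Relaxation time τ = C / λ = 1.25×10^8 / 3.198 = 3.91×10^7 s.
In years: 3.91×10^7 s / (3.156×10^7 s/year) = 1.24 years.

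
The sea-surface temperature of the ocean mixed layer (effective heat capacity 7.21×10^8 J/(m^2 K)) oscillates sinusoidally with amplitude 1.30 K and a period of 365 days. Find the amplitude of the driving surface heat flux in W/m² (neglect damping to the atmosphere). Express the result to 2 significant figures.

190

Areal heat capacity C = 7.21×10^8 J/(m^2 K) (given).
ω = 2π / 3.15×10^7 s = 1.99×10^-7 s⁻¹.
Cω = 7.21×10^8 × 1.99×10^-7 = 144 W/(m²·K).
F₀ = A × Cω = 1.30 × 144 = 187 W/m².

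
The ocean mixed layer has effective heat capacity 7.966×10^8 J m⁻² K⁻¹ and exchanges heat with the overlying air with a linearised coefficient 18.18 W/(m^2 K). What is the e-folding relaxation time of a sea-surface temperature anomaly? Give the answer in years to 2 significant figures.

Areal heat capacity C = 7.966×10^8 J m⁻² K⁻¹ (given).
Relaxation time τ = C / λ = 7.97×10^8 / 18.18 = 4.38×10^7 s.
In years: 4.38×10^7 s / (3.156×10^7 s/year) = 1.39 years.

1.4 years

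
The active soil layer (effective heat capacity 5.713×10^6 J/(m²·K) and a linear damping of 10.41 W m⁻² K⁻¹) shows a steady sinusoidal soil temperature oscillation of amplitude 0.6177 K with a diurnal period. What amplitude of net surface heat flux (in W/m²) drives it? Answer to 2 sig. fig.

Areal heat capacity C = 5.713×10^6 J/(m²·K) (given).
ω = 2π / 86400 s = 7.27×10^-5 s⁻¹.
√((Cω)² + λ²) = √((415)² + 10.41²) = 416 W/(m²·K).
F₀ = A × √((Cω)²+λ²) = 0.6177 × 416 = 257 W/m².

260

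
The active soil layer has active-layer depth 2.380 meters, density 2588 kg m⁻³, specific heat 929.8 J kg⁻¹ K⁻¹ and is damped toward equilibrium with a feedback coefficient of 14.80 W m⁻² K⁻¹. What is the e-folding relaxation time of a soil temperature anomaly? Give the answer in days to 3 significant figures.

Areal heat capacity C = ρ c_p D = 2588 × 929.8 × 2.380 = 5.73×10^6 J m⁻² K⁻¹.
Relaxation time τ = C / λ = 5.73×10^6 / 14.80 = 3.87×10^5 s.
In days: 3.87×10^5 s / (86400 s/day) = 4.48 days.

4.48 days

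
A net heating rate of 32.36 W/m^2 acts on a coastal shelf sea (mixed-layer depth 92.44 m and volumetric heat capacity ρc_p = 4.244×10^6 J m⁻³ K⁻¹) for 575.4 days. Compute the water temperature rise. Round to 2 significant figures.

4.1 K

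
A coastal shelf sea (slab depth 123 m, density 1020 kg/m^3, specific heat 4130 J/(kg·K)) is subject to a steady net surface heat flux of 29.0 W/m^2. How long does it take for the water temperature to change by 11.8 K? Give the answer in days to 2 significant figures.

Areal heat capacity C = ρ c_p D = 1020 × 4130 × 123 = 5.18×10^8 J m⁻² K⁻¹.
Time required: Δt = C ΔT / F = 5.18×10^8 × 11.8 / 29.0 = 2.11×10^8 s.
In days: 2.11×10^8 s / (86400 s/day) = 2440 days.

2400 days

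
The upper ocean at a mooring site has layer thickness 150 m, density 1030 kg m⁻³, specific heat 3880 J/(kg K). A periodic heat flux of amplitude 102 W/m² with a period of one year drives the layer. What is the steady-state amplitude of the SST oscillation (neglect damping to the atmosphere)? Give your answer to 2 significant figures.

0.85 K

Areal heat capacity C = ρ c_p D = 1030 × 3880 × 150 = 5.99×10^8 J m⁻² K⁻¹.
Angular frequency ω = 2π / T = 2π / 3.15×10^7 s = 1.99×10^-7 s⁻¹.
Cω = 5.99×10^8 × 1.99×10^-7 = 119 W/(m²·K).
Amplitude A = F₀ / (Cω) = 102 / 119 = 0.854 K.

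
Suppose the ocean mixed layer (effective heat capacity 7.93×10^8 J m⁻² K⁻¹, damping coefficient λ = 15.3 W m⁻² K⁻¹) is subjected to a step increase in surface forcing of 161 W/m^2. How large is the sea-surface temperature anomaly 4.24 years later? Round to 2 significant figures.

Areal heat capacity C = 7.93×10^8 J m⁻² K⁻¹ (given).
τ = C / λ = 7.93×10^8 / 15.3 = 5.18×10^7 s.
Equilibrium anomaly ΔT_eq = F / λ = 161 / 15.3 = 10.5 K.
t = 4.24 years = 1.34×10^8 s, so t/τ = 2.58.
ΔT(t) = ΔT_eq (1 − e^(−t/τ)) = 10.5 × (1 − e^−2.58) = 9.73 K.

9.7 K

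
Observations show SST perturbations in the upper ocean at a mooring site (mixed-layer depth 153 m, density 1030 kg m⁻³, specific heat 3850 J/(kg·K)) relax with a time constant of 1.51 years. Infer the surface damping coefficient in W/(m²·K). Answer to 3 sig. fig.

Areal heat capacity C = ρ c_p D = 1030 × 3850 × 153 = 6.07×10^8 J m⁻² K⁻¹.
τ = 1.51 years = 4.77×10^7 s.
λ = C / τ = 6.07×10^8 / 4.77×10^7 = 12.7 W/(m²·K).

12.7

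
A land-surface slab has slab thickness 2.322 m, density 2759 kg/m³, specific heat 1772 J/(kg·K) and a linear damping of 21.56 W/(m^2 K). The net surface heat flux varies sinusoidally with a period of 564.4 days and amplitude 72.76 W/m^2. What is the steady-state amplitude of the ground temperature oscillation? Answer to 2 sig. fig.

3.4 K

Areal heat capacity C = ρ c_p D = 2759 × 1772 × 2.322 = 1.14×10^7 J/(m^2 K).
Angular frequency ω = 2π / T = 2π / 4.88×10^7 s = 1.29×10^-7 s⁻¹.
√((Cω)² + λ²) = √((1.46)² + 21.56²) = 21.6 W/(m²·K).
Amplitude A = F₀ / √((Cω)²+λ²) = 72.76 / 21.6 = 3.37 K.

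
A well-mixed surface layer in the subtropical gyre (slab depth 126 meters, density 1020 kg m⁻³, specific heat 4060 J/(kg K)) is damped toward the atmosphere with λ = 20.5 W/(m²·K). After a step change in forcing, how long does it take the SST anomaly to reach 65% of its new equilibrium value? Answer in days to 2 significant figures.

310 days

Areal heat capacity C = ρ c_p D = 1020 × 4060 × 126 = 5.22×10^8 J/(m^2 K).
τ = C / λ = 5.22×10^8 / 20.5 = 2.55×10^7 s.
Fraction reached: 1 − e^(−t/τ) = 0.65 ⇒ t = −τ ln(1 − 0.65) = τ × 1.05.
t = 2.67×10^7 s = 309 days.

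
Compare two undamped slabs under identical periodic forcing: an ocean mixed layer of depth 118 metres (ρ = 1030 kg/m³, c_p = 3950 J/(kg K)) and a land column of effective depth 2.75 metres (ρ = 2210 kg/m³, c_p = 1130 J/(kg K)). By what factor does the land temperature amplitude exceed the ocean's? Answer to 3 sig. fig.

C_ocean = 1030 × 3950 × 118 = 4.80×10^8 J/(m²·K).
C_land = 2210 × 1130 × 2.75 = 6.87×10^6 J/(m²·K).
Undamped amplitude ∝ 1/C, so A_land/A_ocean = C_ocean/C_land = 69.9.

69.9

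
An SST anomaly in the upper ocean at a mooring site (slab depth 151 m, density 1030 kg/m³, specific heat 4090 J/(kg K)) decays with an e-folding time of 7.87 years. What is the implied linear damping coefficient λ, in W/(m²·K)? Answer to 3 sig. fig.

2.56

Areal heat capacity C = ρ c_p D = 1030 × 4090 × 151 = 6.36×10^8 J m⁻² K⁻¹.
τ = 7.87 years = 2.48×10^8 s.
λ = C / τ = 6.36×10^8 / 2.48×10^8 = 2.56 W/(m²·K).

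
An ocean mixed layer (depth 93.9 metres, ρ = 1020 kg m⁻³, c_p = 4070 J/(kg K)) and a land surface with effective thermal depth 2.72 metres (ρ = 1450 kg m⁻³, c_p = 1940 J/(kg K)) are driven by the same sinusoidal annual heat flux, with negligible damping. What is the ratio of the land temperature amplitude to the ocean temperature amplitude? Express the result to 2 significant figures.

51

C_ocean = 1020 × 4070 × 93.9 = 3.90×10^8 J/(m²·K).
C_land = 1450 × 1940 × 2.72 = 7.65×10^6 J/(m²·K).
Undamped amplitude ∝ 1/C, so A_land/A_ocean = C_ocean/C_land = 50.9.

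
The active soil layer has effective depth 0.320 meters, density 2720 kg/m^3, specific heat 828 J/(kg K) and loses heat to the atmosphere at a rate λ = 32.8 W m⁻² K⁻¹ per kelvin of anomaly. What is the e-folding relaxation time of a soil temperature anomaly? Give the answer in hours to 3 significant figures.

6.10 hours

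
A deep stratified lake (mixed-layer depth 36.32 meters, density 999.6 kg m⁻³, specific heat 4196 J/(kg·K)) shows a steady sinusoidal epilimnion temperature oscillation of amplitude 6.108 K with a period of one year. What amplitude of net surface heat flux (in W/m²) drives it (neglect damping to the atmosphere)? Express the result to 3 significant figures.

185

Areal heat capacity C = ρ c_p D = 999.6 × 4196 × 36.32 = 1.52×10^8 J/(m^2 K).
ω = 2π / 3.15×10^7 s = 1.99×10^-7 s⁻¹.
Cω = 1.52×10^8 × 1.99×10^-7 = 30.4 W/(m²·K).
F₀ = A × Cω = 6.108 × 30.4 = 185 W/m².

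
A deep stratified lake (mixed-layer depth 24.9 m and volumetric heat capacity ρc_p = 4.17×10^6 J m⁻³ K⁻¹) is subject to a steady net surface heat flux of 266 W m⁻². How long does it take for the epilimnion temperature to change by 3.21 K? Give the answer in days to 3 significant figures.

14.5 days

Areal heat capacity C = ρc_p × D = 4.17×10^6 × 24.9 = 1.04×10^8 J/(m²·K).
Time required: Δt = C ΔT / F = 1.04×10^8 × 3.21 / 266 = 1.25×10^6 s.
In days: 1.25×10^6 s / (86400 s/day) = 14.5 days.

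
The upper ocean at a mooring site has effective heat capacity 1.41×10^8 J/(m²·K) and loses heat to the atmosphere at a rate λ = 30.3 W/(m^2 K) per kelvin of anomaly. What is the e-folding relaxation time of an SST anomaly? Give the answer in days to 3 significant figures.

53.9 days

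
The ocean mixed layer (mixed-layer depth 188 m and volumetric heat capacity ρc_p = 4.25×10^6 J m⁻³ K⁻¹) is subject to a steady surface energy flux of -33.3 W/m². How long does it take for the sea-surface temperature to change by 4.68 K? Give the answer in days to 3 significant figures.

1300 days

Areal heat capacity C = ρc_p × D = 4.25×10^6 × 188 = 7.99×10^8 J/(m^2 K).
Time required: Δt = C ΔT / F = 7.99×10^8 × -4.68 / -33.3 = 1.12×10^8 s.
In days: 1.12×10^8 s / (86400 s/day) = 1300 days.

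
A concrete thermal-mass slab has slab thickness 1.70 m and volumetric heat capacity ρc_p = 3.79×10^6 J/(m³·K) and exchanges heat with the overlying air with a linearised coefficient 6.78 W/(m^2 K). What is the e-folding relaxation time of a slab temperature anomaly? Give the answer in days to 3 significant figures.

Areal heat capacity C = ρc_p × D = 3.79×10^6 × 1.70 = 6.44×10^6 J/(m^2 K).
Relaxation time τ = C / λ = 6.44×10^6 / 6.78 = 9.50×10^5 s.
In days: 9.50×10^5 s / (86400 s/day) = 11.0 days.

11.0 days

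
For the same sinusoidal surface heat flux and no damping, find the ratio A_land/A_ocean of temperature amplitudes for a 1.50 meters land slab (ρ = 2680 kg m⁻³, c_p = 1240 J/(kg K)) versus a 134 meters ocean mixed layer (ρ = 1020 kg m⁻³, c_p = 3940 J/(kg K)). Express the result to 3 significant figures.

C_ocean = 1020 × 3940 × 134 = 5.39×10^8 J/(m²·K).
C_land = 2680 × 1240 × 1.50 = 4.98×10^6 J/(m²·K).
Undamped amplitude ∝ 1/C, so A_land/A_ocean = C_ocean/C_land = 108.

108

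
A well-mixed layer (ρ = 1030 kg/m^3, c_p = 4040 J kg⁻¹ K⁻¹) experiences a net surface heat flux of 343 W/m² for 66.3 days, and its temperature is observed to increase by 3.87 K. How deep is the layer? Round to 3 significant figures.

122 m

Heat input Q = F Δt = 343 × 5.73×10^6 s = 1.96×10^9 J/m².
Required areal heat capacity C = Q / ΔT = 5.08×10^8 J/(m²·K).
Depth D = C / (ρ c_p) = 5.08×10^8 / (1030 × 4040) = 122 m.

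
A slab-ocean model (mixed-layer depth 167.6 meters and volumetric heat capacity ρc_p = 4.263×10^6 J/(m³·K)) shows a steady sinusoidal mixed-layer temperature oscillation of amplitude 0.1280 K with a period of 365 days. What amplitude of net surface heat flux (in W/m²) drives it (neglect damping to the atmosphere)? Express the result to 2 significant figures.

18

Areal heat capacity C = ρc_p × D = 4.263×10^6 × 167.6 = 7.14×10^8 J/(m²·K).
ω = 2π / 3.15×10^7 s = 1.99×10^-7 s⁻¹.
Cω = 7.14×10^8 × 1.99×10^-7 = 142 W/(m²·K).
F₀ = A × Cω = 0.1280 × 142 = 18.2 W/m².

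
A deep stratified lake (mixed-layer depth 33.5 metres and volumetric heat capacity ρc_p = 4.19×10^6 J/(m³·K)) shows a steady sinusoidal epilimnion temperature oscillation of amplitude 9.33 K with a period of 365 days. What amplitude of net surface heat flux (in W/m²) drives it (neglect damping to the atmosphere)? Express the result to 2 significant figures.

Areal heat capacity C = ρc_p × D = 4.19×10^6 × 33.5 = 1.40×10^8 J/(m^2 K).
ω = 2π / 3.15×10^7 s = 1.99×10^-7 s⁻¹.
Cω = 1.40×10^8 × 1.99×10^-7 = 28.0 W/(m²·K).
F₀ = A × Cω = 9.33 × 28.0 = 261 W/m².

260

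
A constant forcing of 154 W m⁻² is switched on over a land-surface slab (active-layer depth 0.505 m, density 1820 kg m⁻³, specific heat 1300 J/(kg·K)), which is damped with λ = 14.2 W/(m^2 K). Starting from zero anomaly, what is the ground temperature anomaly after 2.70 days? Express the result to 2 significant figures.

10 K

Areal heat capacity C = ρ c_p D = 1820 × 1300 × 0.505 = 1.19×10^6 J/(m²·K).
τ = C / λ = 1.19×10^6 / 14.2 = 84100 s.
Equilibrium anomaly ΔT_eq = F / λ = 154 / 14.2 = 10.8 K.
t = 2.70 days = 2.33×10^5 s, so t/τ = 2.77.
ΔT(t) = ΔT_eq (1 − e^(−t/τ)) = 10.8 × (1 − e^−2.77) = 10.2 K.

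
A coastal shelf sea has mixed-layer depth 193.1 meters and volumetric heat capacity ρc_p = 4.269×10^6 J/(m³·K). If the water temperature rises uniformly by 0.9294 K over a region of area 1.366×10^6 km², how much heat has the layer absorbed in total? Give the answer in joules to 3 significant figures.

Areal heat capacity C = ρc_p × D = 4.269×10^6 × 193.1 = 8.24×10^8 J/(m²·K).
Heat per unit area: q = C ΔT = 8.24×10^8 × 0.9294 = 7.66×10^8 J/m².
Total heat: Q = q × A = 7.66×10^8 × (1.366×10^6 × 10⁶ m²) = 1.05×10^21 J.

1.05×10^21 J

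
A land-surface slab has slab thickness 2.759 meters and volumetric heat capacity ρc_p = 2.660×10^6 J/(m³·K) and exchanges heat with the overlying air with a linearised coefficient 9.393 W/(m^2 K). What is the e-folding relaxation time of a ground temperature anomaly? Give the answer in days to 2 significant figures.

Areal heat capacity C = ρc_p × D = 2.660×10^6 × 2.759 = 7.34×10^6 J m⁻² K⁻¹.
Relaxation time τ = C / λ = 7.34×10^6 / 9.393 = 7.81×10^5 s.
In days: 7.81×10^5 s / (86400 s/day) = 9.04 days.

9.0 days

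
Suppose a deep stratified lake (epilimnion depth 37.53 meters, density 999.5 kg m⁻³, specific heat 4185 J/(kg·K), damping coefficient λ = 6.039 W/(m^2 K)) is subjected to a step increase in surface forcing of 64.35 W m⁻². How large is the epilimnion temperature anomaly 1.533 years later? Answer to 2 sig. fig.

Areal heat capacity C = ρ c_p D = 999.5 × 4185 × 37.53 = 1.57×10^8 J m⁻² K⁻¹.
τ = C / λ = 1.57×10^8 / 6.039 = 2.60×10^7 s.
Equilibrium anomaly ΔT_eq = F / λ = 64.35 / 6.039 = 10.7 K.
t = 1.533 years = 4.84×10^7 s, so t/τ = 1.86.
ΔT(t) = ΔT_eq (1 − e^(−t/τ)) = 10.7 × (1 − e^−1.86) = 9.00 K.

9.0 K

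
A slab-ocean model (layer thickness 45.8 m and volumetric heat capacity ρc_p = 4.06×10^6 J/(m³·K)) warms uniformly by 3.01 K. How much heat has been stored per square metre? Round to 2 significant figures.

Areal heat capacity C = ρc_p × D = 4.06×10^6 × 45.8 = 1.86×10^8 J/(m²·K).
ΔQ = C ΔT = 1.86×10^8 × 3.01 = 5.60×10^8 J/m².

5.6×10^8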